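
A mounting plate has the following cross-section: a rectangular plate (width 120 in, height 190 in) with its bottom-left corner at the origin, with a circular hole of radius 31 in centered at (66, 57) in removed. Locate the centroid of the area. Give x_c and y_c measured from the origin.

x_c = 59.08 in, y_c = 100.80 in

Part | A | x̄ᵢ | ȳᵢ | A·x̄ᵢ | A·ȳᵢ
plate | 22800.00 | 60.00 | 95.00 | 1368000.00 | 2166000.00
hole | -3019.07 | 66.00 | 57.00 | -199258.66 | -172087.02
Σ | 19780.93 |  |  | 1168741.34 | 1993912.98
x_c = 1168741.34 / 19780.93 = 59.08 in
y_c = 1993912.98 / 19780.93 = 100.80 in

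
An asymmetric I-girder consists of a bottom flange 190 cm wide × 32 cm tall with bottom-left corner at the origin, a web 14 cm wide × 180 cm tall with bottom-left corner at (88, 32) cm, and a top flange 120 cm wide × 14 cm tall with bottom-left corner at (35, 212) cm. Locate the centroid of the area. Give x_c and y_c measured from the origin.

Part | A | x̄ᵢ | ȳᵢ | A·x̄ᵢ | A·ȳᵢ
bottom flange | 6080.00 | 95.00 | 16.00 | 577600.00 | 97280.00
web | 2520.00 | 95.00 | 122.00 | 239400.00 | 307440.00
top flange | 1680.00 | 95.00 | 219.00 | 159600.00 | 367920.00
Σ | 10280.00 |  |  | 976600.00 | 772640.00
x_c = 976600.00 / 10280.00 = 95.00 cm
y_c = 772640.00 / 10280.00 = 75.16 cm

x_c = 95.00 cm, y_c = 75.16 cm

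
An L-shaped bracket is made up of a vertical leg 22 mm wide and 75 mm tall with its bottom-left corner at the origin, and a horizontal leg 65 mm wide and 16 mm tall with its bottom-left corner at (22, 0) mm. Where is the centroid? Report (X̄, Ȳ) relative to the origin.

X̄ = 27.82 mm, Ȳ = 26.09 mm

vertical leg: A = 22 × 75 = 1650.00, centroid at (11.00, 37.50).
horizontal leg: A = 65 × 16 = 1040.00, centroid at (54.50, 8.00).
ΣA = 2690.00 mm², ΣAX̄ = 74830.00 mm³, ΣAȲ = 70195.00 mm³.
X̄ = 74830.00/2690.00 = 27.82 mm; Ȳ = 70195.00/2690.00 = 26.09 mm.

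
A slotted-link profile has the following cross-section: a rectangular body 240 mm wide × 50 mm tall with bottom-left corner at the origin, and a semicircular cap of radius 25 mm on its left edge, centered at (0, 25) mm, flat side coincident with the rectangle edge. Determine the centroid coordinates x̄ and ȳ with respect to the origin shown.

x̄ = 110.12 mm, ȳ = 25.00 mm

rectangular body: A = 240 × 50 = 12000.00, centroid at (120.00, 25.00).
semicircular end: A = ½π·25² = 981.75, centroid at (-10.61, 25.00).
ΣA = 12981.75 mm², ΣAx̄ = 1429583.33 mm³, ΣAȳ = 324543.69 mm³.
x̄ = 1429583.33/12981.75 = 110.12 mm; ȳ = 324543.69/12981.75 = 25.00 mm.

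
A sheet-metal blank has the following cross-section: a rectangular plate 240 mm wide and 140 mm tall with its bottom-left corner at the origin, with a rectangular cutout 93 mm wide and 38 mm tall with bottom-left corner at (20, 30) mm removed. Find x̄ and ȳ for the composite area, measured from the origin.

x̄ = 126.29 mm, ȳ = 72.47 mm

plate: A = 240 × 140 = 33600.00, centroid at (120.00, 70.00).
hole: A = −(93 × 38) = -3534.00, centroid at (66.50, 49.00).
ΣA = 30066.00 mm²
ΣAx̄ = (33600.00)(120.00) + (-3534.00)(66.50) = 3796989.00 mm³
ΣAȳ = (33600.00)(70.00) + (-3534.00)(49.00) = 2178834.00 mm³
x̄ = 3796989.00 / 30066.00 = 126.29 mm
ȳ = 2178834.00 / 30066.00 = 72.47 mm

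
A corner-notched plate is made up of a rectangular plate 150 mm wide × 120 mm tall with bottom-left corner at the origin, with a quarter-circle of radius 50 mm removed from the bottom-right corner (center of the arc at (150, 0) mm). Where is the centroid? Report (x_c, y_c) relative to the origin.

plate: A = 150 × 120 = 18000.00, centroid at (75.00, 60.00).
removed quarter-circle: A = −¼π·50² = -1963.50, centroid at (128.78, 21.22).
ΣA = 16036.50 mm², ΣAx_c = 1097142.36 mm³, ΣAy_c = 1038333.33 mm³.
x_c = 1097142.36/16036.50 = 68.42 mm; y_c = 1038333.33/16036.50 = 64.75 mm.

x_c = 68.42 mm, y_c = 64.75 mm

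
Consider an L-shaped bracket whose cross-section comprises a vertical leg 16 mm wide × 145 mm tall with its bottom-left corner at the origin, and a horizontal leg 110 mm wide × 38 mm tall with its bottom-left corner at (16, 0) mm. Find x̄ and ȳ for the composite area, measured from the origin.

x̄ = 48.51 mm, ȳ = 38.10 mm

vertical leg: A = 16 × 145 = 2320.00, centroid at (8.00, 72.50).
horizontal leg: A = 110 × 38 = 4180.00, centroid at (71.00, 19.00).
ΣA = 6500.00 mm², ΣAx̄ = 315340.00 mm³, ΣAȳ = 247620.00 mm³.
x̄ = 315340.00/6500.00 = 48.51 mm; ȳ = 247620.00/6500.00 = 38.10 mm.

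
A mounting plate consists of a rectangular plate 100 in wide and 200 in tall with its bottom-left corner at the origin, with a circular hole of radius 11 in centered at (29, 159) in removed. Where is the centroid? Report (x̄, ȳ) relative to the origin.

Part | A | x̄ᵢ | ȳᵢ | A·x̄ᵢ | A·ȳᵢ
plate | 20000.00 | 50.00 | 100.00 | 1000000.00 | 2000000.00
hole | -380.13 | 29.00 | 159.00 | -11023.85 | -60441.10
Σ | 19619.87 |  |  | 988976.15 | 1939558.90
x̄ = 988976.15 / 19619.87 = 50.41 in
ȳ = 1939558.90 / 19619.87 = 98.86 in

x̄ = 50.41 in, ȳ = 98.86 in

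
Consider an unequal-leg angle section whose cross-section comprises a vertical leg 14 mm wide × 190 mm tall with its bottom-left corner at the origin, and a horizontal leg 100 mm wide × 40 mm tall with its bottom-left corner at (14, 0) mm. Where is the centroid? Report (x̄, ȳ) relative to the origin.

vertical leg: A = 14 × 190 = 2660.00, centroid at (7.00, 95.00).
horizontal leg: A = 100 × 40 = 4000.00, centroid at (64.00, 20.00).
ΣA = 6660.00 mm², ΣAx̄ = 274620.00 mm³, ΣAȳ = 332700.00 mm³.
x̄ = 274620.00/6660.00 = 41.23 mm; ȳ = 332700.00/6660.00 = 49.95 mm.

x̄ = 41.23 mm, ȳ = 49.95 mm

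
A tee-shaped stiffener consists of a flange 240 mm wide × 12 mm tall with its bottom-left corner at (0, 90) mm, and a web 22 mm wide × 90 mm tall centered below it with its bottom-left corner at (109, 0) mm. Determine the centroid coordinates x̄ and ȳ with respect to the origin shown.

x̄ = 120.00 mm, ȳ = 75.22 mm

web: A = 22 × 90 = 1980.00, centroid at (120.00, 45.00).
flange: A = 240 × 12 = 2880.00, centroid at (120.00, 96.00).
ΣA = 4860.00 mm², ΣAx̄ = 583200.00 mm³, ΣAȳ = 365580.00 mm³.
x̄ = 583200.00/4860.00 = 120.00 mm; ȳ = 365580.00/4860.00 = 75.22 mm.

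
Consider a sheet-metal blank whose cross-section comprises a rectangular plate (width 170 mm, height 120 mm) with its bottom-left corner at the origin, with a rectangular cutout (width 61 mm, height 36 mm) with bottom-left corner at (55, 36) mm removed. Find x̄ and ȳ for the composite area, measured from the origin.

x̄ = 84.94 mm, ȳ = 60.72 mm

plate: A = 170 × 120 = 20400.00, centroid at (85.00, 60.00).
hole: A = −(61 × 36) = -2196.00, centroid at (85.50, 54.00).
ΣA = 18204.00 mm², ΣAx̄ = 1546242.00 mm³, ΣAȳ = 1105416.00 mm³.
x̄ = 1546242.00/18204.00 = 84.94 mm; ȳ = 1105416.00/18204.00 = 60.72 mm.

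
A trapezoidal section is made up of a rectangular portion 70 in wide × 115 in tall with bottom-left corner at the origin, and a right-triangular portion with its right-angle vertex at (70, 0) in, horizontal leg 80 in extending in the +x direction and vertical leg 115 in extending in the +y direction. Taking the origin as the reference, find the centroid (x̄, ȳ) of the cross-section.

Part | A | x̄ᵢ | ȳᵢ | A·x̄ᵢ | A·ȳᵢ
rectangular portion | 8050.00 | 35.00 | 57.50 | 281750.00 | 462875.00
triangular portion | 4600.00 | 96.67 | 38.33 | 444666.67 | 176333.33
Σ | 12650.00 |  |  | 726416.67 | 639208.33
x̄ = 726416.67 / 12650.00 = 57.42 in
ȳ = 639208.33 / 12650.00 = 50.53 in

x̄ = 57.42 in, ȳ = 50.53 in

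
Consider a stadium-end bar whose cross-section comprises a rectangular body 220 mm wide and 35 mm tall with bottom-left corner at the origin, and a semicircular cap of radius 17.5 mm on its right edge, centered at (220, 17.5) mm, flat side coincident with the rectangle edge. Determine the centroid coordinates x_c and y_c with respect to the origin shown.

x_c = 116.90 mm, y_c = 17.50 mm

Part | A | x̄ᵢ | ȳᵢ | A·x̄ᵢ | A·ȳᵢ
rectangular body | 7700.00 | 110.00 | 17.50 | 847000.00 | 134750.00
semicircular end | 481.06 | 227.43 | 17.50 | 109405.32 | 8418.49
Σ | 8181.06 |  |  | 956405.32 | 143168.49
x_c = 956405.32 / 8181.06 = 116.90 mm
y_c = 143168.49 / 8181.06 = 17.50 mm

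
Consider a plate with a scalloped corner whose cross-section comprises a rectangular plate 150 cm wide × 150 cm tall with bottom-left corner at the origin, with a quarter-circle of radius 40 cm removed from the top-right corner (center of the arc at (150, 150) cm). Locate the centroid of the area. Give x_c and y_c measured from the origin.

plate: A = 150 × 150 = 22500.00, centroid at (75.00, 75.00).
removed quarter-circle: A = −¼π·40² = -1256.64, centroid at (133.02, 133.02).
ΣA = 21243.36 cm²
ΣAx_c = (22500.00)(75.00) + (-1256.64)(133.02) = 1520337.77 cm³
ΣAy_c = (22500.00)(75.00) + (-1256.64)(133.02) = 1520337.77 cm³
x_c = 1520337.77 / 21243.36 = 71.57 cm
y_c = 1520337.77 / 21243.36 = 71.57 cm

x_c = 71.57 cm, y_c = 71.57 cm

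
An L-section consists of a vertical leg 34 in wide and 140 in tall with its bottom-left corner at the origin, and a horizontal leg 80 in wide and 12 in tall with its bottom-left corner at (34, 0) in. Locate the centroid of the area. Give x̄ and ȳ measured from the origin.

vertical leg: A = 34 × 140 = 4760.00, centroid at (17.00, 70.00).
horizontal leg: A = 80 × 12 = 960.00, centroid at (74.00, 6.00).
ΣA = 5720.00 in²
ΣAx̄ = (4760.00)(17.00) + (960.00)(74.00) = 151960.00 in³
ΣAȳ = (4760.00)(70.00) + (960.00)(6.00) = 338960.00 in³
x̄ = 151960.00 / 5720.00 = 26.57 in
ȳ = 338960.00 / 5720.00 = 59.26 in

x̄ = 26.57 in, ȳ = 59.26 in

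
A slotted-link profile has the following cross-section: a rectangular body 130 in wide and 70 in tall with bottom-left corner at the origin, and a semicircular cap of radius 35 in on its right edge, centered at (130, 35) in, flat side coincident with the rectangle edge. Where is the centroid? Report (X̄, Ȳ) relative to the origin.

rectangular body: A = 130 × 70 = 9100.00, centroid at (65.00, 35.00).
semicircular end: A = ½π·35² = 1924.23, centroid at (144.85, 35.00).
ΣA = 11024.23 in², ΣAX̄ = 870232.65 in³, ΣAȲ = 385847.89 in³.
X̄ = 870232.65/11024.23 = 78.94 in; Ȳ = 385847.89/11024.23 = 35.00 in.

X̄ = 78.94 in, Ȳ = 35.00 in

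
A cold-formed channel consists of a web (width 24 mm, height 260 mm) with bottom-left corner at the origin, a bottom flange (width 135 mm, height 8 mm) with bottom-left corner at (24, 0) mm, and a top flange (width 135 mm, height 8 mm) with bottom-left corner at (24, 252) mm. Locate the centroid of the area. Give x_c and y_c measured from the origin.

x_c = 32.44 mm, y_c = 130.00 mm

Part | A | x̄ᵢ | ȳᵢ | A·x̄ᵢ | A·ȳᵢ
web | 6240.00 | 12.00 | 130.00 | 74880.00 | 811200.00
bottom flange | 1080.00 | 91.50 | 4.00 | 98820.00 | 4320.00
top flange | 1080.00 | 91.50 | 256.00 | 98820.00 | 276480.00
Σ | 8400.00 |  |  | 272520.00 | 1092000.00
x_c = 272520.00 / 8400.00 = 32.44 mm
y_c = 1092000.00 / 8400.00 = 130.00 mm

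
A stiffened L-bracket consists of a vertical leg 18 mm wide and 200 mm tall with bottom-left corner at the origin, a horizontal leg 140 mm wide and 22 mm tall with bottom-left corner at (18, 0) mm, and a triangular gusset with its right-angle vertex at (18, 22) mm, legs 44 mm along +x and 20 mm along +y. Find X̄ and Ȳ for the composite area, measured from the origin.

X̄ = 44.64 mm, Ȳ = 57.09 mm

vertical leg: A = 18 × 200 = 3600.00, centroid at (9.00, 100.00).
horizontal leg: A = 140 × 22 = 3080.00, centroid at (88.00, 11.00).
gusset: A = ½·44·20 = 440.00, centroid at (32.67, 28.67).
ΣA = 7120.00 mm²
ΣAX̄ = (3600.00)(9.00) + (3080.00)(88.00) + (440.00)(32.67) = 317813.33 mm³
ΣAȲ = (3600.00)(100.00) + (3080.00)(11.00) + (440.00)(28.67) = 406493.33 mm³
X̄ = 317813.33 / 7120.00 = 44.64 mm
Ȳ = 406493.33 / 7120.00 = 57.09 mm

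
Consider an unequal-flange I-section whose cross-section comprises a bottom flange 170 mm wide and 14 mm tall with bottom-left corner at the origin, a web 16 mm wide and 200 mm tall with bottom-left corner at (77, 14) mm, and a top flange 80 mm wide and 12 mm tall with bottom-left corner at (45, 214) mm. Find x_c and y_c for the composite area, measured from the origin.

x_c = 85.00 mm, y_c = 90.62 mm

bottom flange: A = 170 × 14 = 2380.00, centroid at (85.00, 7.00).
web: A = 16 × 200 = 3200.00, centroid at (85.00, 114.00).
top flange: A = 80 × 12 = 960.00, centroid at (85.00, 220.00).
ΣA = 6540.00 mm²
ΣAx_c = (2380.00)(85.00) + (3200.00)(85.00) + (960.00)(85.00) = 555900.00 mm³
ΣAy_c = (2380.00)(7.00) + (3200.00)(114.00) + (960.00)(220.00) = 592660.00 mm³
x_c = 555900.00 / 6540.00 = 85.00 mm
y_c = 592660.00 / 6540.00 = 90.62 mm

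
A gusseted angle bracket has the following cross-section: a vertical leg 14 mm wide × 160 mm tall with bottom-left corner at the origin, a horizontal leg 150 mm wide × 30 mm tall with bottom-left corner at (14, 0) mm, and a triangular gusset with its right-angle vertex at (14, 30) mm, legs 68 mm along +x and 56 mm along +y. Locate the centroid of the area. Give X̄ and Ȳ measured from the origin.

X̄ = 56.22 mm, Ȳ = 39.26 mm

vertical leg: A = 14 × 160 = 2240.00, centroid at (7.00, 80.00).
horizontal leg: A = 150 × 30 = 4500.00, centroid at (89.00, 15.00).
gusset: A = ½·68·56 = 1904.00, centroid at (36.67, 48.67).
ΣA = 8644.00 mm²
ΣAX̄ = (2240.00)(7.00) + (4500.00)(89.00) + (1904.00)(36.67) = 485993.33 mm³
ΣAȲ = (2240.00)(80.00) + (4500.00)(15.00) + (1904.00)(48.67) = 339361.33 mm³
X̄ = 485993.33 / 8644.00 = 56.22 mm
Ȳ = 339361.33 / 8644.00 = 39.26 mm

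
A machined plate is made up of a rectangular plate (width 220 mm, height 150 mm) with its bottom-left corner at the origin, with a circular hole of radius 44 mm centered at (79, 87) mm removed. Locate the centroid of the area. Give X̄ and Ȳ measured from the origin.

X̄ = 117.00 mm, Ȳ = 72.29 mm

plate: A = 220 × 150 = 33000.00, centroid at (110.00, 75.00).
hole: A = −π·44² = -6082.12, centroid at (79.00, 87.00).
ΣA = 26917.88 mm²
ΣAX̄ = (33000.00)(110.00) + (-6082.12)(79.00) = 3149512.25 mm³
ΣAȲ = (33000.00)(75.00) + (-6082.12)(87.00) = 1945855.27 mm³
X̄ = 3149512.25 / 26917.88 = 117.00 mm
Ȳ = 1945855.27 / 26917.88 = 72.29 mm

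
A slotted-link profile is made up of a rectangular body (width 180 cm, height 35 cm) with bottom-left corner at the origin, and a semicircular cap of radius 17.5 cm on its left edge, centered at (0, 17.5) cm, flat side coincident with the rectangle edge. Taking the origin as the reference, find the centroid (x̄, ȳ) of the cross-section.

x̄ = 83.09 cm, ȳ = 17.50 cm

rectangular body: A = 180 × 35 = 6300.00, centroid at (90.00, 17.50).
semicircular end: A = ½π·17.5² = 481.06, centroid at (-7.43, 17.50).
ΣA = 6781.06 cm², ΣAx̄ = 563427.08 cm³, ΣAȳ = 118668.49 cm³.
x̄ = 563427.08/6781.06 = 83.09 cm; ȳ = 118668.49/6781.06 = 17.50 cm.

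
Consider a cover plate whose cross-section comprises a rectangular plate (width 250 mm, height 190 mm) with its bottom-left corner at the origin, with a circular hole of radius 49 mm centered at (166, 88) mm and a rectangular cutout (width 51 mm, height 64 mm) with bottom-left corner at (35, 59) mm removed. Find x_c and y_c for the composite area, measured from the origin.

Part | A | x̄ᵢ | ȳᵢ | A·x̄ᵢ | A·ȳᵢ
plate | 47500.00 | 125.00 | 95.00 | 5937500.00 | 4512500.00
hole 1 | -7542.96 | 166.00 | 88.00 | -1252132.02 | -663780.83
hole 2 | -3264.00 | 60.50 | 91.00 | -197472.00 | -297024.00
Σ | 36693.04 |  |  | 4487895.98 | 3551695.17
x_c = 4487895.98 / 36693.04 = 122.31 mm
y_c = 3551695.17 / 36693.04 = 96.79 mm

x_c = 122.31 mm, y_c = 96.79 mm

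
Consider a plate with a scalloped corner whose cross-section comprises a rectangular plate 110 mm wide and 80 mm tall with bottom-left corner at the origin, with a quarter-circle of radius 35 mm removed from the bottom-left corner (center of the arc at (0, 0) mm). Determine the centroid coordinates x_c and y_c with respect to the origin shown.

plate: A = 110 × 80 = 8800.00, centroid at (55.00, 40.00).
removed quarter-circle: A = −¼π·35² = -962.11, centroid at (14.85, 14.85).
ΣA = 7837.89 mm²
ΣAx_c = (8800.00)(55.00) + (-962.11)(14.85) = 469708.33 mm³
ΣAy_c = (8800.00)(40.00) + (-962.11)(14.85) = 337708.33 mm³
x_c = 469708.33 / 7837.89 = 59.93 mm
y_c = 337708.33 / 7837.89 = 43.09 mm

x_c = 59.93 mm, y_c = 43.09 mm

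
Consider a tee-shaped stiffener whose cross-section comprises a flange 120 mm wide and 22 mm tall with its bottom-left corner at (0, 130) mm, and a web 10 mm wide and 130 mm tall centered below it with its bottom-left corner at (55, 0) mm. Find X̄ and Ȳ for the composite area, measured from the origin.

X̄ = 60.00 mm, Ȳ = 115.92 mm

web: A = 10 × 130 = 1300.00, centroid at (60.00, 65.00).
flange: A = 120 × 22 = 2640.00, centroid at (60.00, 141.00).
ΣA = 3940.00 mm², ΣAX̄ = 236400.00 mm³, ΣAȲ = 456740.00 mm³.
X̄ = 236400.00/3940.00 = 60.00 mm; Ȳ = 456740.00/3940.00 = 115.92 mm.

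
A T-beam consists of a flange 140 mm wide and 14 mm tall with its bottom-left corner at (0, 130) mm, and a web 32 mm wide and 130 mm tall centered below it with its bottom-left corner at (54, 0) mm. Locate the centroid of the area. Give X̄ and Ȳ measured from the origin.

web: A = 32 × 130 = 4160.00, centroid at (70.00, 65.00).
flange: A = 140 × 14 = 1960.00, centroid at (70.00, 137.00).
ΣA = 6120.00 mm², ΣAX̄ = 428400.00 mm³, ΣAȲ = 538920.00 mm³.
X̄ = 428400.00/6120.00 = 70.00 mm; Ȳ = 538920.00/6120.00 = 88.06 mm.

X̄ = 70.00 mm, Ȳ = 88.06 mm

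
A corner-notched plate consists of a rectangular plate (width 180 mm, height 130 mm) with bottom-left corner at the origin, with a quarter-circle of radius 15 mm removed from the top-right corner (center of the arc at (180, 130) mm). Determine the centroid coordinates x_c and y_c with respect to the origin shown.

x_c = 89.36 mm, y_c = 64.55 mm

Part | A | x̄ᵢ | ȳᵢ | A·x̄ᵢ | A·ȳᵢ
plate | 23400.00 | 90.00 | 65.00 | 2106000.00 | 1521000.00
removed quarter-circle | -176.71 | 173.63 | 123.63 | -30683.63 | -21847.90
Σ | 23223.29 |  |  | 2075316.37 | 1499152.10
x_c = 2075316.37 / 23223.29 = 89.36 mm
y_c = 1499152.10 / 23223.29 = 64.55 mm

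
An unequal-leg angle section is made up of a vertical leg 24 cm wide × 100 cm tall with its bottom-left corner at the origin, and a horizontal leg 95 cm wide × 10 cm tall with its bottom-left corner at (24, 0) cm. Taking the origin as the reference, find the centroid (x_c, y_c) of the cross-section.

x_c = 28.87 cm, y_c = 37.24 cm

Part | A | x̄ᵢ | ȳᵢ | A·x̄ᵢ | A·ȳᵢ
vertical leg | 2400.00 | 12.00 | 50.00 | 28800.00 | 120000.00
horizontal leg | 950.00 | 71.50 | 5.00 | 67925.00 | 4750.00
Σ | 3350.00 |  |  | 96725.00 | 124750.00
x_c = 96725.00 / 3350.00 = 28.87 cm
y_c = 124750.00 / 3350.00 = 37.24 cm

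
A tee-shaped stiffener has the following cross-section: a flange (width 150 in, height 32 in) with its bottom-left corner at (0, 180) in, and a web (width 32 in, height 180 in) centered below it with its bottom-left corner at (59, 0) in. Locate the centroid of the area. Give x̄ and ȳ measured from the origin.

x̄ = 75.00 in, ȳ = 138.18 in

Part | A | x̄ᵢ | ȳᵢ | A·x̄ᵢ | A·ȳᵢ
web | 5760.00 | 75.00 | 90.00 | 432000.00 | 518400.00
flange | 4800.00 | 75.00 | 196.00 | 360000.00 | 940800.00
Σ | 10560.00 |  |  | 792000.00 | 1459200.00
x̄ = 792000.00 / 10560.00 = 75.00 in
ȳ = 1459200.00 / 10560.00 = 138.18 in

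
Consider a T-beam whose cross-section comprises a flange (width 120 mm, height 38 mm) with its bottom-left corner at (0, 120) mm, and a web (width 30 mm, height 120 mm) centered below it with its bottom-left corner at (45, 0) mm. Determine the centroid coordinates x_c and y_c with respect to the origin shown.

x_c = 60.00 mm, y_c = 104.15 mm

web: A = 30 × 120 = 3600.00, centroid at (60.00, 60.00).
flange: A = 120 × 38 = 4560.00, centroid at (60.00, 139.00).
ΣA = 8160.00 mm², ΣAx_c = 489600.00 mm³, ΣAy_c = 849840.00 mm³.
x_c = 489600.00/8160.00 = 60.00 mm; y_c = 849840.00/8160.00 = 104.15 mm.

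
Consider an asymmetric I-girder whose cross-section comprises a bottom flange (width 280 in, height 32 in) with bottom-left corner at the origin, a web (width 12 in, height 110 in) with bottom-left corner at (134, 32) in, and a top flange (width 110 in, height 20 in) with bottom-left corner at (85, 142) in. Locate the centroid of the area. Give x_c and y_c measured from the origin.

bottom flange: A = 280 × 32 = 8960.00, centroid at (140.00, 16.00).
web: A = 12 × 110 = 1320.00, centroid at (140.00, 87.00).
top flange: A = 110 × 20 = 2200.00, centroid at (140.00, 152.00).
ΣA = 12480.00 in², ΣAx_c = 1747200.00 in³, ΣAy_c = 592600.00 in³.
x_c = 1747200.00/12480.00 = 140.00 in; y_c = 592600.00/12480.00 = 47.48 in.

x_c = 140.00 in, y_c = 47.48 in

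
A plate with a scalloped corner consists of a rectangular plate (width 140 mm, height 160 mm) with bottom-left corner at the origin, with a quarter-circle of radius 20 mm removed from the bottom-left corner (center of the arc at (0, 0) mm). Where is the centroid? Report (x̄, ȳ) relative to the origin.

x̄ = 70.87 mm, ȳ = 81.02 mm

Part | A | x̄ᵢ | ȳᵢ | A·x̄ᵢ | A·ȳᵢ
plate | 22400.00 | 70.00 | 80.00 | 1568000.00 | 1792000.00
removed quarter-circle | -314.16 | 8.49 | 8.49 | -2666.67 | -2666.67
Σ | 22085.84 |  |  | 1565333.33 | 1789333.33
x̄ = 1565333.33 / 22085.84 = 70.87 mm
ȳ = 1789333.33 / 22085.84 = 81.02 mm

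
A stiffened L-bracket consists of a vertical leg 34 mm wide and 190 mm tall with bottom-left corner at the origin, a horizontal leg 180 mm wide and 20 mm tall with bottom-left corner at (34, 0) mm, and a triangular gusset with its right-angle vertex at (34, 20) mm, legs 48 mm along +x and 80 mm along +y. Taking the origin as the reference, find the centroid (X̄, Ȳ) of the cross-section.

vertical leg: A = 34 × 190 = 6460.00, centroid at (17.00, 95.00).
horizontal leg: A = 180 × 20 = 3600.00, centroid at (124.00, 10.00).
gusset: A = ½·48·80 = 1920.00, centroid at (50.00, 46.67).
ΣA = 11980.00 mm², ΣAX̄ = 652220.00 mm³, ΣAȲ = 739300.00 mm³.
X̄ = 652220.00/11980.00 = 54.44 mm; Ȳ = 739300.00/11980.00 = 61.71 mm.

X̄ = 54.44 mm, Ȳ = 61.71 mm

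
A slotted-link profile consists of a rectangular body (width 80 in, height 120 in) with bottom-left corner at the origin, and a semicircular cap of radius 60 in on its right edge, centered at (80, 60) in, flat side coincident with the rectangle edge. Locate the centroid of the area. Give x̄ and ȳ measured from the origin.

x̄ = 64.27 in, ȳ = 60.00 in

rectangular body: A = 80 × 120 = 9600.00, centroid at (40.00, 60.00).
semicircular end: A = ½π·60² = 5654.87, centroid at (105.46, 60.00).
ΣA = 15254.87 in²
ΣAx̄ = (9600.00)(40.00) + (5654.87)(105.46) = 980389.34 in³
ΣAȳ = (9600.00)(60.00) + (5654.87)(60.00) = 915292.01 in³
x̄ = 980389.34 / 15254.87 = 64.27 in
ȳ = 915292.01 / 15254.87 = 60.00 in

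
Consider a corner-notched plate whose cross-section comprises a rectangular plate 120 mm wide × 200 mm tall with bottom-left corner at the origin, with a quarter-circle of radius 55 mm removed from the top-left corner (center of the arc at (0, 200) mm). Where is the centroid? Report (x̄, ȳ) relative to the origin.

plate: A = 120 × 200 = 24000.00, centroid at (60.00, 100.00).
removed quarter-circle: A = −¼π·55² = -2375.83, centroid at (23.34, 176.66).
ΣA = 21624.17 mm²
ΣAx̄ = (24000.00)(60.00) + (-2375.83)(23.34) = 1384541.67 mm³
ΣAȳ = (24000.00)(100.00) + (-2375.83)(176.66) = 1980292.44 mm³
x̄ = 1384541.67 / 21624.17 = 64.03 mm
ȳ = 1980292.44 / 21624.17 = 91.58 mm

x̄ = 64.03 mm, ȳ = 91.58 mm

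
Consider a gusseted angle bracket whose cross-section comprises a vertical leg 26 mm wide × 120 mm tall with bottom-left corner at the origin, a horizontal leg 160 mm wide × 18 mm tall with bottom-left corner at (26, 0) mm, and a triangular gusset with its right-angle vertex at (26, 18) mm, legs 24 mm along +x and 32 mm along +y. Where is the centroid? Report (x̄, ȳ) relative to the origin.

Part | A | x̄ᵢ | ȳᵢ | A·x̄ᵢ | A·ȳᵢ
vertical leg | 3120.00 | 13.00 | 60.00 | 40560.00 | 187200.00
horizontal leg | 2880.00 | 106.00 | 9.00 | 305280.00 | 25920.00
gusset | 384.00 | 34.00 | 28.67 | 13056.00 | 11008.00
Σ | 6384.00 |  |  | 358896.00 | 224128.00
x̄ = 358896.00 / 6384.00 = 56.22 mm
ȳ = 224128.00 / 6384.00 = 35.11 mm

x̄ = 56.22 mm, ȳ = 35.11 mm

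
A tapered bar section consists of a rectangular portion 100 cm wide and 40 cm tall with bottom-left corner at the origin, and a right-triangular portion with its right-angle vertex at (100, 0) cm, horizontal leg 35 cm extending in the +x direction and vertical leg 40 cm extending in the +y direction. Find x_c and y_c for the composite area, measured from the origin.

Part | A | x̄ᵢ | ȳᵢ | A·x̄ᵢ | A·ȳᵢ
rectangular portion | 4000.00 | 50.00 | 20.00 | 200000.00 | 80000.00
triangular portion | 700.00 | 111.67 | 13.33 | 78166.67 | 9333.33
Σ | 4700.00 |  |  | 278166.67 | 89333.33
x_c = 278166.67 / 4700.00 = 59.18 cm
y_c = 89333.33 / 4700.00 = 19.01 cm

x_c = 59.18 cm, y_c = 19.01 cm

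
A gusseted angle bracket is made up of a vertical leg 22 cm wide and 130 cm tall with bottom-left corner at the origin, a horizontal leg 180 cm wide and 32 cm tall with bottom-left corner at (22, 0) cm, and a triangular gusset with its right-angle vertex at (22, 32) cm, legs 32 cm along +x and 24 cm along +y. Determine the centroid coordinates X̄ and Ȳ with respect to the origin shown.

vertical leg: A = 22 × 130 = 2860.00, centroid at (11.00, 65.00).
horizontal leg: A = 180 × 32 = 5760.00, centroid at (112.00, 16.00).
gusset: A = ½·32·24 = 384.00, centroid at (32.67, 40.00).
ΣA = 9004.00 cm², ΣAX̄ = 689124.00 cm³, ΣAȲ = 293420.00 cm³.
X̄ = 689124.00/9004.00 = 76.54 cm; Ȳ = 293420.00/9004.00 = 32.59 cm.

X̄ = 76.54 cm, Ȳ = 32.59 cm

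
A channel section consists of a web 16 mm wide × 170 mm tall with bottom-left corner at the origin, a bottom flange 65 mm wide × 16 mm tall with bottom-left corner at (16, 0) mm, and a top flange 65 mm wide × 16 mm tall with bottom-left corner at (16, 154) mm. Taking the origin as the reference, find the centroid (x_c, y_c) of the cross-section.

web: A = 16 × 170 = 2720.00, centroid at (8.00, 85.00).
bottom flange: A = 65 × 16 = 1040.00, centroid at (48.50, 8.00).
top flange: A = 65 × 16 = 1040.00, centroid at (48.50, 162.00).
ΣA = 4800.00 mm²
ΣAx_c = (2720.00)(8.00) + (1040.00)(48.50) + (1040.00)(48.50) = 122640.00 mm³
ΣAy_c = (2720.00)(85.00) + (1040.00)(8.00) + (1040.00)(162.00) = 408000.00 mm³
x_c = 122640.00 / 4800.00 = 25.55 mm
y_c = 408000.00 / 4800.00 = 85.00 mm

x_c = 25.55 mm, y_c = 85.00 mm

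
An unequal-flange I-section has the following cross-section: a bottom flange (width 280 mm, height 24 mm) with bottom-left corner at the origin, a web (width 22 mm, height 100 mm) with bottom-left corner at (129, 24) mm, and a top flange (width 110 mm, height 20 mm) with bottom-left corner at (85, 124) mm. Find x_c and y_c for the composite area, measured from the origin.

Part | A | x̄ᵢ | ȳᵢ | A·x̄ᵢ | A·ȳᵢ
bottom flange | 6720.00 | 140.00 | 12.00 | 940800.00 | 80640.00
web | 2200.00 | 140.00 | 74.00 | 308000.00 | 162800.00
top flange | 2200.00 | 140.00 | 134.00 | 308000.00 | 294800.00
Σ | 11120.00 |  |  | 1556800.00 | 538240.00
x_c = 1556800.00 / 11120.00 = 140.00 mm
y_c = 538240.00 / 11120.00 = 48.40 mm

x_c = 140.00 mm, y_c = 48.40 mm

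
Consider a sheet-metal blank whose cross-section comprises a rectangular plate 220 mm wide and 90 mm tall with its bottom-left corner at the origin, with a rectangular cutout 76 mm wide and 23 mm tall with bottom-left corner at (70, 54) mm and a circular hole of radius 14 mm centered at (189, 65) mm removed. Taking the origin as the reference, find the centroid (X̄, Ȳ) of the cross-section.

X̄ = 107.41 mm, Ȳ = 42.24 mm

plate: A = 220 × 90 = 19800.00, centroid at (110.00, 45.00).
hole 1: A = −(76 × 23) = -1748.00, centroid at (108.00, 65.50).
hole 2: A = −π·14² = -615.75, centroid at (189.00, 65.00).
ΣA = 17436.25 mm²
ΣAX̄ = (19800.00)(110.00) + (-1748.00)(108.00) + (-615.75)(189.00) = 1872838.84 mm³
ΣAȲ = (19800.00)(45.00) + (-1748.00)(65.50) + (-615.75)(65.00) = 736482.11 mm³
X̄ = 1872838.84 / 17436.25 = 107.41 mm
Ȳ = 736482.11 / 17436.25 = 42.24 mm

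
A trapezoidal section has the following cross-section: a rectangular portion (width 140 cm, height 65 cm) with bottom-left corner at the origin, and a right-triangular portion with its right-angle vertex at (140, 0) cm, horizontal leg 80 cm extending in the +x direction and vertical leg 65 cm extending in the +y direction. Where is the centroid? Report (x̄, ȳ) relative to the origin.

x̄ = 91.48 cm, ȳ = 30.09 cm

rectangular portion: A = 140 × 65 = 9100.00, centroid at (70.00, 32.50).
triangular portion: A = ½·80·65 = 2600.00, centroid at (166.67, 21.67).
ΣA = 11700.00 cm², ΣAx̄ = 1070333.33 cm³, ΣAȳ = 352083.33 cm³.
x̄ = 1070333.33/11700.00 = 91.48 cm; ȳ = 352083.33/11700.00 = 30.09 cm.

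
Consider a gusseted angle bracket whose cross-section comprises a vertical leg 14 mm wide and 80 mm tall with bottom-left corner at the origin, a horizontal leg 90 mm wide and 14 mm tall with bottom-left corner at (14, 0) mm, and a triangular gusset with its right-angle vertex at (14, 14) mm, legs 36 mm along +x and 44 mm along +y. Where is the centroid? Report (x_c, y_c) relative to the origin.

x_c = 32.40 mm, y_c = 24.06 mm

Part | A | x̄ᵢ | ȳᵢ | A·x̄ᵢ | A·ȳᵢ
vertical leg | 1120.00 | 7.00 | 40.00 | 7840.00 | 44800.00
horizontal leg | 1260.00 | 59.00 | 7.00 | 74340.00 | 8820.00
gusset | 792.00 | 26.00 | 28.67 | 20592.00 | 22704.00
Σ | 3172.00 |  |  | 102772.00 | 76324.00
x_c = 102772.00 / 3172.00 = 32.40 mm
y_c = 76324.00 / 3172.00 = 24.06 mm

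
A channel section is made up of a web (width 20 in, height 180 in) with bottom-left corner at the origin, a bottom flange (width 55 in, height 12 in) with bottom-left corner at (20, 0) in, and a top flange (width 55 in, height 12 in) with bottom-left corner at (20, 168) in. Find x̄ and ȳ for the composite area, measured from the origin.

x̄ = 20.06 in, ȳ = 90.00 in

web: A = 20 × 180 = 3600.00, centroid at (10.00, 90.00).
bottom flange: A = 55 × 12 = 660.00, centroid at (47.50, 6.00).
top flange: A = 55 × 12 = 660.00, centroid at (47.50, 174.00).
ΣA = 4920.00 in²
ΣAx̄ = (3600.00)(10.00) + (660.00)(47.50) + (660.00)(47.50) = 98700.00 in³
ΣAȳ = (3600.00)(90.00) + (660.00)(6.00) + (660.00)(174.00) = 442800.00 in³
x̄ = 98700.00 / 4920.00 = 20.06 in
ȳ = 442800.00 / 4920.00 = 90.00 in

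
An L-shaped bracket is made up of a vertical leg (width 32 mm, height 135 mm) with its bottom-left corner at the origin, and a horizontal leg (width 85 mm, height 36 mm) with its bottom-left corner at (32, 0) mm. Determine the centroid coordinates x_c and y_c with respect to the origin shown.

vertical leg: A = 32 × 135 = 4320.00, centroid at (16.00, 67.50).
horizontal leg: A = 85 × 36 = 3060.00, centroid at (74.50, 18.00).
ΣA = 7380.00 mm², ΣAx_c = 297090.00 mm³, ΣAy_c = 346680.00 mm³.
x_c = 297090.00/7380.00 = 40.26 mm; y_c = 346680.00/7380.00 = 46.98 mm.

x_c = 40.26 mm, y_c = 46.98 mm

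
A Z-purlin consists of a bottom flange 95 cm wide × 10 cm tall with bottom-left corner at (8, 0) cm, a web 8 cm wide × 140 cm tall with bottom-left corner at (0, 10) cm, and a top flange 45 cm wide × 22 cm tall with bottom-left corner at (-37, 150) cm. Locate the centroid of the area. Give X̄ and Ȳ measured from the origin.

bottom flange: A = 95 × 10 = 950.00, centroid at (55.50, 5.00).
web: A = 8 × 140 = 1120.00, centroid at (4.00, 80.00).
top flange: A = 45 × 22 = 990.00, centroid at (-14.50, 161.00).
ΣA = 3060.00 cm²
ΣAX̄ = (950.00)(55.50) + (1120.00)(4.00) + (990.00)(-14.50) = 42850.00 cm³
ΣAȲ = (950.00)(5.00) + (1120.00)(80.00) + (990.00)(161.00) = 253740.00 cm³
X̄ = 42850.00 / 3060.00 = 14.00 cm
Ȳ = 253740.00 / 3060.00 = 82.92 cm

X̄ = 14.00 cm, Ȳ = 82.92 cm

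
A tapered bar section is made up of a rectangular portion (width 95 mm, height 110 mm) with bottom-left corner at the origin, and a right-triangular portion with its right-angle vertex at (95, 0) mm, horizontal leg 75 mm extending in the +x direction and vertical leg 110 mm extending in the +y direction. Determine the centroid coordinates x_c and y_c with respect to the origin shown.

x_c = 68.02 mm, y_c = 49.81 mm

rectangular portion: A = 95 × 110 = 10450.00, centroid at (47.50, 55.00).
triangular portion: A = ½·75·110 = 4125.00, centroid at (120.00, 36.67).
ΣA = 14575.00 mm²
ΣAx_c = (10450.00)(47.50) + (4125.00)(120.00) = 991375.00 mm³
ΣAy_c = (10450.00)(55.00) + (4125.00)(36.67) = 726000.00 mm³
x_c = 991375.00 / 14575.00 = 68.02 mm
y_c = 726000.00 / 14575.00 = 49.81 mm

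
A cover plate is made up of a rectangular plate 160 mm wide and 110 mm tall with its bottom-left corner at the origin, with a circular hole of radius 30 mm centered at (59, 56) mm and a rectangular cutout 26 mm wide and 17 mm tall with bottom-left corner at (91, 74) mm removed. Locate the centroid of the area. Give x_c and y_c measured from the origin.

x_c = 83.40 mm, y_c = 53.95 mm

plate: A = 160 × 110 = 17600.00, centroid at (80.00, 55.00).
hole 1: A = −π·30² = -2827.43, centroid at (59.00, 56.00).
hole 2: A = −(26 × 17) = -442.00, centroid at (104.00, 82.50).
ΣA = 14330.57 mm², ΣAx_c = 1195213.43 mm³, ΣAy_c = 773198.73 mm³.
x_c = 1195213.43/14330.57 = 83.40 mm; y_c = 773198.73/14330.57 = 53.95 mm.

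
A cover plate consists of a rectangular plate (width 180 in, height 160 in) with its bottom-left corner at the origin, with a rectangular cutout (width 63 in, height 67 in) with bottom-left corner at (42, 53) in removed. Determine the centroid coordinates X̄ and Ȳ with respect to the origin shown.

plate: A = 180 × 160 = 28800.00, centroid at (90.00, 80.00).
hole: A = −(63 × 67) = -4221.00, centroid at (73.50, 86.50).
ΣA = 24579.00 in²
ΣAX̄ = (28800.00)(90.00) + (-4221.00)(73.50) = 2281756.50 in³
ΣAȲ = (28800.00)(80.00) + (-4221.00)(86.50) = 1938883.50 in³
X̄ = 2281756.50 / 24579.00 = 92.83 in
Ȳ = 1938883.50 / 24579.00 = 78.88 in

X̄ = 92.83 in, Ȳ = 78.88 in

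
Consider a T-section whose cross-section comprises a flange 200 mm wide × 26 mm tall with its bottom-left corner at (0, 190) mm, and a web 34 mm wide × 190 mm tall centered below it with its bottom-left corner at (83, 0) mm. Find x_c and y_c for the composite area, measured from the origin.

x_c = 100.00 mm, y_c = 143.16 mm

web: A = 34 × 190 = 6460.00, centroid at (100.00, 95.00).
flange: A = 200 × 26 = 5200.00, centroid at (100.00, 203.00).
ΣA = 11660.00 mm²
ΣAx_c = (6460.00)(100.00) + (5200.00)(100.00) = 1166000.00 mm³
ΣAy_c = (6460.00)(95.00) + (5200.00)(203.00) = 1669300.00 mm³
x_c = 1166000.00 / 11660.00 = 100.00 mm
y_c = 1669300.00 / 11660.00 = 143.16 mm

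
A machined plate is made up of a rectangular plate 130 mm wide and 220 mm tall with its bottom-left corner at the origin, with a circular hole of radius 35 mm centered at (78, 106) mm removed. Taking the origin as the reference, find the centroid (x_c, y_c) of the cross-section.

x_c = 62.98 mm, y_c = 110.62 mm

Part | A | x̄ᵢ | ȳᵢ | A·x̄ᵢ | A·ȳᵢ
plate | 28600.00 | 65.00 | 110.00 | 1859000.00 | 3146000.00
hole | -3848.45 | 78.00 | 106.00 | -300179.18 | -407935.81
Σ | 24751.55 |  |  | 1558820.82 | 2738064.19
x_c = 1558820.82 / 24751.55 = 62.98 mm
y_c = 2738064.19 / 24751.55 = 110.62 mm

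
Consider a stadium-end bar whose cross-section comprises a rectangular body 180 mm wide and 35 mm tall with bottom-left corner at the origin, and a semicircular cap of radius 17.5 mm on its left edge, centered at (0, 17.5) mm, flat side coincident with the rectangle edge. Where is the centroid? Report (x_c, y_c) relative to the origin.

Part | A | x̄ᵢ | ȳᵢ | A·x̄ᵢ | A·ȳᵢ
rectangular body | 6300.00 | 90.00 | 17.50 | 567000.00 | 110250.00
semicircular end | 481.06 | -7.43 | 17.50 | -3572.92 | 8418.49
Σ | 6781.06 |  |  | 563427.08 | 118668.49
x_c = 563427.08 / 6781.06 = 83.09 mm
y_c = 118668.49 / 6781.06 = 17.50 mm

x_c = 83.09 mm, y_c = 17.50 mm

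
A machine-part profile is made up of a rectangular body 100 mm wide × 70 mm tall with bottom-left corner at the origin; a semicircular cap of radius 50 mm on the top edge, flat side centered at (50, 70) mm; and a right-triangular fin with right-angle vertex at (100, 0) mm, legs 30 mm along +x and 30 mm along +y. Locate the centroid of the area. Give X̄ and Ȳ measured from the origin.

rectangular body: A = 100 × 70 = 7000.00, centroid at (50.00, 35.00).
semicircular top: A = ½π·50² = 3926.99, centroid at (50.00, 91.22).
triangular fin: A = ½·30·30 = 450.00, centroid at (110.00, 10.00).
ΣA = 11376.99 mm²
ΣAX̄ = (7000.00)(50.00) + (3926.99)(50.00) + (450.00)(110.00) = 595849.54 mm³
ΣAȲ = (7000.00)(35.00) + (3926.99)(91.22) + (450.00)(10.00) = 607722.69 mm³
X̄ = 595849.54 / 11376.99 = 52.37 mm
Ȳ = 607722.69 / 11376.99 = 53.42 mm

X̄ = 52.37 mm, Ȳ = 53.42 mm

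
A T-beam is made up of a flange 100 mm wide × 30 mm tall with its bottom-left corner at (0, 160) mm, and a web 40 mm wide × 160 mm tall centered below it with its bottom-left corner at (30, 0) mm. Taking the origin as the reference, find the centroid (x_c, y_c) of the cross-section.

x_c = 50.00 mm, y_c = 110.32 mm

web: A = 40 × 160 = 6400.00, centroid at (50.00, 80.00).
flange: A = 100 × 30 = 3000.00, centroid at (50.00, 175.00).
ΣA = 9400.00 mm², ΣAx_c = 470000.00 mm³, ΣAy_c = 1037000.00 mm³.
x_c = 470000.00/9400.00 = 50.00 mm; y_c = 1037000.00/9400.00 = 110.32 mm.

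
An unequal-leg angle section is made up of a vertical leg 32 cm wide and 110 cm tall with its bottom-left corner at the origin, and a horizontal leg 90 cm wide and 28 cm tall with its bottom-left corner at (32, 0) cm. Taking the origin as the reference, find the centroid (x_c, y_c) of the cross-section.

vertical leg: A = 32 × 110 = 3520.00, centroid at (16.00, 55.00).
horizontal leg: A = 90 × 28 = 2520.00, centroid at (77.00, 14.00).
ΣA = 6040.00 cm²
ΣAx_c = (3520.00)(16.00) + (2520.00)(77.00) = 250360.00 cm³
ΣAy_c = (3520.00)(55.00) + (2520.00)(14.00) = 228880.00 cm³
x_c = 250360.00 / 6040.00 = 41.45 cm
y_c = 228880.00 / 6040.00 = 37.89 cm

x_c = 41.45 cm, y_c = 37.89 cm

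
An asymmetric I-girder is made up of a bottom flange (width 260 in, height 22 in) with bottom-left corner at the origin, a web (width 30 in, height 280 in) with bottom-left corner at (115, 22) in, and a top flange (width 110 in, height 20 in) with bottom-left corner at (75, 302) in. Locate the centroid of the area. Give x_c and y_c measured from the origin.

x_c = 130.00 in, y_c = 129.30 in

bottom flange: A = 260 × 22 = 5720.00, centroid at (130.00, 11.00).
web: A = 30 × 280 = 8400.00, centroid at (130.00, 162.00).
top flange: A = 110 × 20 = 2200.00, centroid at (130.00, 312.00).
ΣA = 16320.00 in², ΣAx_c = 2121600.00 in³, ΣAy_c = 2110120.00 in³.
x_c = 2121600.00/16320.00 = 130.00 in; y_c = 2110120.00/16320.00 = 129.30 in.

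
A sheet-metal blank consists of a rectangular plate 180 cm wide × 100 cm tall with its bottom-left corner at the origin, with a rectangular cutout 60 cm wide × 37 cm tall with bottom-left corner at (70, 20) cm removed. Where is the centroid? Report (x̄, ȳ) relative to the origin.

x̄ = 88.59 cm, ȳ = 51.62 cm

Part | A | x̄ᵢ | ȳᵢ | A·x̄ᵢ | A·ȳᵢ
plate | 18000.00 | 90.00 | 50.00 | 1620000.00 | 900000.00
hole | -2220.00 | 100.00 | 38.50 | -222000.00 | -85470.00
Σ | 15780.00 |  |  | 1398000.00 | 814530.00
x̄ = 1398000.00 / 15780.00 = 88.59 cm
ȳ = 814530.00 / 15780.00 = 51.62 cm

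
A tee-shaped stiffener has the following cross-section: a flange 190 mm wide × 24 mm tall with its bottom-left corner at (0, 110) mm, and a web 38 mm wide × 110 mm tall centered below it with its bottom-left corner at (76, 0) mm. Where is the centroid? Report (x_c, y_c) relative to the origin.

web: A = 38 × 110 = 4180.00, centroid at (95.00, 55.00).
flange: A = 190 × 24 = 4560.00, centroid at (95.00, 122.00).
ΣA = 8740.00 mm²
ΣAx_c = (4180.00)(95.00) + (4560.00)(95.00) = 830300.00 mm³
ΣAy_c = (4180.00)(55.00) + (4560.00)(122.00) = 786220.00 mm³
x_c = 830300.00 / 8740.00 = 95.00 mm
y_c = 786220.00 / 8740.00 = 89.96 mm

x_c = 95.00 mm, y_c = 89.96 mm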